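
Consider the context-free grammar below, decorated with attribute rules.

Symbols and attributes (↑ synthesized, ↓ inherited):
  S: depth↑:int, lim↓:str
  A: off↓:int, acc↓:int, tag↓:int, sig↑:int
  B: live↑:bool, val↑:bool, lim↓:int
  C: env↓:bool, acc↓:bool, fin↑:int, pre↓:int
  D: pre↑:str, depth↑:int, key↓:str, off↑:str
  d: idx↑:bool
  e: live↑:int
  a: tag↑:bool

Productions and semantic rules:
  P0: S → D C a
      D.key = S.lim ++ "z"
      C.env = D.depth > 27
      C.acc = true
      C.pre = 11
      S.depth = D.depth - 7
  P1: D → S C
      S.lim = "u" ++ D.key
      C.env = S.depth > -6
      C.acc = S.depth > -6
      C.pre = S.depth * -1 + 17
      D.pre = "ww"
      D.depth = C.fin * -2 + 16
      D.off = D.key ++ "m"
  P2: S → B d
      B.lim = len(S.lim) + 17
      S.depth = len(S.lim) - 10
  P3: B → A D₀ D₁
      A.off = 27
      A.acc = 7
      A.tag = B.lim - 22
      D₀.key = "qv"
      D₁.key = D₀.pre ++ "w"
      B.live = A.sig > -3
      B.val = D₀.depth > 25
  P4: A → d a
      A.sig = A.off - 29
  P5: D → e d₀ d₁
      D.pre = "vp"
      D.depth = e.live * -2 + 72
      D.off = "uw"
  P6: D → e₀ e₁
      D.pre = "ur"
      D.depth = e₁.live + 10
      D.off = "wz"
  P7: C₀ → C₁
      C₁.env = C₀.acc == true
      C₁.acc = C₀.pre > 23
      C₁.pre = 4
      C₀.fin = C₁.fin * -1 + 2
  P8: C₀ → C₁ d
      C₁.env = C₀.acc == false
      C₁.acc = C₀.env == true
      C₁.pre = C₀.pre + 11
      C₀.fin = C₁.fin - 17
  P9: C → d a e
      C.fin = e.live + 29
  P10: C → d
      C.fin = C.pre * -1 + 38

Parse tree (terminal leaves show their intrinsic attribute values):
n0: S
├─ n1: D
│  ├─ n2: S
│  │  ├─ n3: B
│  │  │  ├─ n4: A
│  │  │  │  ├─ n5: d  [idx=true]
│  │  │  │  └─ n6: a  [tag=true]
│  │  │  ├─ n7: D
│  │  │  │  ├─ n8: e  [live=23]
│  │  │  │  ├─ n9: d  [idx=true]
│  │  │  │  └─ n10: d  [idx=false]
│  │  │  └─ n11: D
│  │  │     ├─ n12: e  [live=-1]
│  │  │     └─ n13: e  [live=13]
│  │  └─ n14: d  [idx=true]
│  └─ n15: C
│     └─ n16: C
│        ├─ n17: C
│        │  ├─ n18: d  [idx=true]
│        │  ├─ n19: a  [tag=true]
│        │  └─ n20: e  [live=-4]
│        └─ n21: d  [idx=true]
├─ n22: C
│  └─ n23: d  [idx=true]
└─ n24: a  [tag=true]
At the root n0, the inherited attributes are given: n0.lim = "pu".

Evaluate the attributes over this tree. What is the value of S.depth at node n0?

21

1. n0.lim = "pu"  [given at root]
2. n1.key = "puz"  [S.lim ++ "z"]
3. n2.lim = "upuz"  ["u" ++ D.key]
4. n3.lim = 21  [len(S.lim) + 17]
5. n4.off = 27  [27]
6. n4.acc = 7  [7]
7. n4.tag = -1  [B.lim - 22]
8. n5.idx = true  [terminal]
9. n6.tag = true  [terminal]
10. n4.sig = -2  [A.off - 29]
11. n7.key = "qv"  ["qv"]
12. n8.live = 23  [terminal]
13. n9.idx = true  [terminal]
14. n10.idx = false  [terminal]
15. n7.pre = "vp"  ["vp"]
16. n7.depth = 26  [e.live * -2 + 72]
17. n7.off = "uw"  ["uw"]
18. n11.key = "vpw"  [D₀.pre ++ "w"]
19. n12.live = -1  [terminal]
20. n13.live = 13  [terminal]
21. n11.pre = "ur"  ["ur"]
22. n11.depth = 23  [e₁.live + 10]
23. n11.off = "wz"  ["wz"]
24. n3.live = true  [A.sig > -3]
25. n3.val = true  [D₀.depth > 25]
26. n14.idx = true  [terminal]
27. n2.depth = -6  [len(S.lim) - 10]
28. n15.env = false  [S.depth > -6]
29. n15.acc = false  [S.depth > -6]
30. n15.pre = 23  [S.depth * -1 + 17]
31. n16.env = false  [C₀.acc == true]
32. n16.acc = false  [C₀.pre > 23]
33. n16.pre = 4  [4]
34. n17.env = true  [C₀.acc == false]
35. n17.acc = false  [C₀.env == true]
36. n17.pre = 15  [C₀.pre + 11]
37. n18.idx = true  [terminal]
38. n19.tag = true  [terminal]
39. n20.live = -4  [terminal]
40. n17.fin = 25  [e.live + 29]
41. n21.idx = true  [terminal]
42. n16.fin = 8  [C₁.fin - 17]
43. n15.fin = -6  [C₁.fin * -1 + 2]
44. n1.pre = "ww"  ["ww"]
45. n1.depth = 28  [C.fin * -2 + 16]
46. n1.off = "puzm"  [D.key ++ "m"]
47. n22.env = true  [D.depth > 27]
48. n22.acc = true  [true]
49. n22.pre = 11  [11]
50. n23.idx = true  [terminal]
51. n22.fin = 27  [C.pre * -1 + 38]
52. n24.tag = true  [terminal]
53. n0.depth = 21  [D.depth - 7]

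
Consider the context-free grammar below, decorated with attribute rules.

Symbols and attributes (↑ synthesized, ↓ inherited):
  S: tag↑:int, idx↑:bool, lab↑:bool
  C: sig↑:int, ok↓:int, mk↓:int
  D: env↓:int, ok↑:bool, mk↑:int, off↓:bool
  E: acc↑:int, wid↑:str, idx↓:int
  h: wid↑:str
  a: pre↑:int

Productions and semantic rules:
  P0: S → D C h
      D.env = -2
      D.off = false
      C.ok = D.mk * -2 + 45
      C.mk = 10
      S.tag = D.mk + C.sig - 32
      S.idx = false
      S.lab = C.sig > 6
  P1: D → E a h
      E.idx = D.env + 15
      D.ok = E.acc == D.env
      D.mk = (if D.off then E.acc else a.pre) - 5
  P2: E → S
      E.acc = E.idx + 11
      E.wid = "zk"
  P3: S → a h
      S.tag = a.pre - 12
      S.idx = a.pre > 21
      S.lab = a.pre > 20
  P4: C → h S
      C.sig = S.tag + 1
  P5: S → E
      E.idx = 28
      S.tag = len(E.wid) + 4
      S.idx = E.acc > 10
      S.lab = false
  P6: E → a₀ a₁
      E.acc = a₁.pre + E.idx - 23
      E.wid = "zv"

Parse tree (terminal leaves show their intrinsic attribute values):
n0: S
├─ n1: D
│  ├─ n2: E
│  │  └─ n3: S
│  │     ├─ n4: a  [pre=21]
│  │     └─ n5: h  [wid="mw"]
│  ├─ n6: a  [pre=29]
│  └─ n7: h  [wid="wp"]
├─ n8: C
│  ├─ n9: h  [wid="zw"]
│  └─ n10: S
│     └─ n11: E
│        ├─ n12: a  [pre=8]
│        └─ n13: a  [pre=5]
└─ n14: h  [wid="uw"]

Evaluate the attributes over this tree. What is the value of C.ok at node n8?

-3

1. n1.env = -2  [-2]
2. n1.off = false  [false]
3. n2.idx = 13  [D.env + 15]
4. n4.pre = 21  [terminal]
5. n5.wid = "mw"  [terminal]
6. n3.tag = 9  [a.pre - 12]
7. n3.idx = false  [a.pre > 21]
8. n3.lab = true  [a.pre > 20]
9. n2.acc = 24  [E.idx + 11]
10. n2.wid = "zk"  ["zk"]
11. n6.pre = 29  [terminal]
12. n7.wid = "wp"  [terminal]
13. n1.ok = false  [E.acc == D.env]
14. n1.mk = 24  [(if D.off then E.acc else a.pre) - 5]
15. n8.ok = -3  [D.mk * -2 + 45]
16. n8.mk = 10  [10]
17. n9.wid = "zw"  [terminal]
18. n11.idx = 28  [28]
19. n12.pre = 8  [terminal]
20. n13.pre = 5  [terminal]
21. n11.acc = 10  [a₁.pre + E.idx - 23]
22. n11.wid = "zv"  ["zv"]
23. n10.tag = 6  [len(E.wid) + 4]
24. n10.idx = false  [E.acc > 10]
25. n10.lab = false  [false]
26. n8.sig = 7  [S.tag + 1]
27. n14.wid = "uw"  [terminal]
28. n0.tag = -1  [D.mk + C.sig - 32]
29. n0.idx = false  [false]
30. n0.lab = true  [C.sig > 6]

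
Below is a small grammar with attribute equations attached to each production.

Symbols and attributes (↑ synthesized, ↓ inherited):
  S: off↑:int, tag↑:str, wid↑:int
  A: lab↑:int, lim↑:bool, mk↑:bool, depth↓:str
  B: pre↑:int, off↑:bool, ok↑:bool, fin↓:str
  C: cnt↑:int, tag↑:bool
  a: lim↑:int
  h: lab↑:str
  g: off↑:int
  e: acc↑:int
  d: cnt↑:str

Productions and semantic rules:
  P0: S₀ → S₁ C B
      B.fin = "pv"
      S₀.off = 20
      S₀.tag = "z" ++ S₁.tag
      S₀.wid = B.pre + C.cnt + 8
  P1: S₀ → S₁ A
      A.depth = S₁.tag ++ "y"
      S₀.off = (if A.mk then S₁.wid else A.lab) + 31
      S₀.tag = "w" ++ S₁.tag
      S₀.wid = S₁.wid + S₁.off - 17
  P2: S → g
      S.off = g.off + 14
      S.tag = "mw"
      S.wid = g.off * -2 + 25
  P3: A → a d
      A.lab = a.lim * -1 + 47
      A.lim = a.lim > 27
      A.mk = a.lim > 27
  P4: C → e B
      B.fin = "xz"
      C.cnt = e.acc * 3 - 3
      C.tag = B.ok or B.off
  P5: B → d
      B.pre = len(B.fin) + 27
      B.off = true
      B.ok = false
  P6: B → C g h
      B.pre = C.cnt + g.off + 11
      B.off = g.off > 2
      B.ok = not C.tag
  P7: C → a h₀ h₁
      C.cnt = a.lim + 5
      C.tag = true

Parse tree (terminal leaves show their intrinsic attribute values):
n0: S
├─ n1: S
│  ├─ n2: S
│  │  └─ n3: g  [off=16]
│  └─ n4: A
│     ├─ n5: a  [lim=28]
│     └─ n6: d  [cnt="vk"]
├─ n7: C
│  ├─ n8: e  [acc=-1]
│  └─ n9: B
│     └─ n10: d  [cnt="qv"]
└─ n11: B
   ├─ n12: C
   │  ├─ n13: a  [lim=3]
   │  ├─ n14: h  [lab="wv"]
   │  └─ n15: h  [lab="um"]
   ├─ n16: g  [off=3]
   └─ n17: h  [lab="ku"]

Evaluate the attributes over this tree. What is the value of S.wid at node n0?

1. n3.off = 16  [terminal]
2. n2.off = 30  [g.off + 14]
3. n2.tag = "mw"  ["mw"]
4. n2.wid = -7  [g.off * -2 + 25]
5. n4.depth = "mwy"  [S₁.tag ++ "y"]
6. n5.lim = 28  [terminal]
7. n6.cnt = "vk"  [terminal]
8. n4.lab = 19  [a.lim * -1 + 47]
9. n4.lim = true  [a.lim > 27]
10. n4.mk = true  [a.lim > 27]
11. n1.off = 24  [(if A.mk then S₁.wid else A.lab) + 31]
12. n1.tag = "wmw"  ["w" ++ S₁.tag]
13. n1.wid = 6  [S₁.wid + S₁.off - 17]
14. n8.acc = -1  [terminal]
15. n9.fin = "xz"  ["xz"]
16. n10.cnt = "qv"  [terminal]
17. n9.pre = 29  [len(B.fin) + 27]
18. n9.off = true  [true]
19. n9.ok = false  [false]
20. n7.cnt = -6  [e.acc * 3 - 3]
21. n7.tag = true  [B.ok or B.off]
22. n11.fin = "pv"  ["pv"]
23. n13.lim = 3  [terminal]
24. n14.lab = "wv"  [terminal]
25. n15.lab = "um"  [terminal]
26. n12.cnt = 8  [a.lim + 5]
27. n12.tag = true  [true]
28. n16.off = 3  [terminal]
29. n17.lab = "ku"  [terminal]
30. n11.pre = 22  [C.cnt + g.off + 11]
31. n11.off = true  [g.off > 2]
32. n11.ok = false  [not C.tag]
33. n0.off = 20  [20]
34. n0.tag = "zwmw"  ["z" ++ S₁.tag]
35. n0.wid = 24  [B.pre + C.cnt + 8]

24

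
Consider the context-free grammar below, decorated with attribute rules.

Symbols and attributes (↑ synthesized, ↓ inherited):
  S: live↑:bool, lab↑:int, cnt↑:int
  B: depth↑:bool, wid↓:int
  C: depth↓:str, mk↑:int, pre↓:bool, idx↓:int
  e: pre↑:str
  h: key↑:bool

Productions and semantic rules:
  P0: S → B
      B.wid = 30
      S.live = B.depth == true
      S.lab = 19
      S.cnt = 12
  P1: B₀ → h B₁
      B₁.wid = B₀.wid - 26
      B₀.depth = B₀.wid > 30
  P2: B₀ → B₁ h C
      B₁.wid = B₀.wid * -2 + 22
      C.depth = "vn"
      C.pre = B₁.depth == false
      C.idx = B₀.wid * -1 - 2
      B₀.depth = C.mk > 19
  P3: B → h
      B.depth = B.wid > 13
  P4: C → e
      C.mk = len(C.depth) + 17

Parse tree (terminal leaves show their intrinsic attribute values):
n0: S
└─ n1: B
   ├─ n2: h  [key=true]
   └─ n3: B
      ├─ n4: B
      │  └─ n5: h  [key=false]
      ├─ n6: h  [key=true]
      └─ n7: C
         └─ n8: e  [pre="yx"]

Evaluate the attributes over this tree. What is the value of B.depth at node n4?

1. n1.wid = 30  [30]
2. n2.key = true  [terminal]
3. n3.wid = 4  [B₀.wid - 26]
4. n4.wid = 14  [B₀.wid * -2 + 22]
5. n5.key = false  [terminal]
6. n4.depth = true  [B.wid > 13]
7. n6.key = true  [terminal]
8. n7.depth = "vn"  ["vn"]
9. n7.pre = false  [B₁.depth == false]
10. n7.idx = -6  [B₀.wid * -1 - 2]
11. n8.pre = "yx"  [terminal]
12. n7.mk = 19  [len(C.depth) + 17]
13. n3.depth = false  [C.mk > 19]
14. n1.depth = false  [B₀.wid > 30]
15. n0.live = false  [B.depth == true]
16. n0.lab = 19  [19]
17. n0.cnt = 12  [12]

true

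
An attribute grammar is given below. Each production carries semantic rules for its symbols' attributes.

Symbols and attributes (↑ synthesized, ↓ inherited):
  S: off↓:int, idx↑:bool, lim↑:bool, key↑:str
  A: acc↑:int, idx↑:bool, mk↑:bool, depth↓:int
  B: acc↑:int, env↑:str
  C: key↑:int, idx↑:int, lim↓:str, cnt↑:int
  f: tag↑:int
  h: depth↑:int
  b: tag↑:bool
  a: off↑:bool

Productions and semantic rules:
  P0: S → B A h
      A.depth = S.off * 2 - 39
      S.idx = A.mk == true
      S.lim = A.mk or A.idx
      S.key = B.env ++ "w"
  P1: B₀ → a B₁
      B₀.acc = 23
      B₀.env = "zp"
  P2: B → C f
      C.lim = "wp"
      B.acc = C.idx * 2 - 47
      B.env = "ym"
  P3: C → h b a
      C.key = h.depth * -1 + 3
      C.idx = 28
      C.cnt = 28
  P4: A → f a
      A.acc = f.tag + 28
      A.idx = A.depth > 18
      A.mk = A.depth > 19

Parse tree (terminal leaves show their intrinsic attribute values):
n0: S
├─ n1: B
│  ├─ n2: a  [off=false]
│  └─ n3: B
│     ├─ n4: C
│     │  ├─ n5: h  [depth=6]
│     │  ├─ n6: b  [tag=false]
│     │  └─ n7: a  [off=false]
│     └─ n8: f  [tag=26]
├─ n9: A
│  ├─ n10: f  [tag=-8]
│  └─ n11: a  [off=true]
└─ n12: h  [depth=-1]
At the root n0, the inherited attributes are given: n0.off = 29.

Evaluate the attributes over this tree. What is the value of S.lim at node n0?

true

1. n0.off = 29  [given at root]
2. n2.off = false  [terminal]
3. n4.lim = "wp"  ["wp"]
4. n5.depth = 6  [terminal]
5. n6.tag = false  [terminal]
6. n7.off = false  [terminal]
7. n4.key = -3  [h.depth * -1 + 3]
8. n4.idx = 28  [28]
9. n4.cnt = 28  [28]
10. n8.tag = 26  [terminal]
11. n3.acc = 9  [C.idx * 2 - 47]
12. n3.env = "ym"  ["ym"]
13. n1.acc = 23  [23]
14. n1.env = "zp"  ["zp"]
15. n9.depth = 19  [S.off * 2 - 39]
16. n10.tag = -8  [terminal]
17. n11.off = true  [terminal]
18. n9.acc = 20  [f.tag + 28]
19. n9.idx = true  [A.depth > 18]
20. n9.mk = false  [A.depth > 19]
21. n12.depth = -1  [terminal]
22. n0.idx = false  [A.mk == true]
23. n0.lim = true  [A.mk or A.idx]
24. n0.key = "zpw"  [B.env ++ "w"]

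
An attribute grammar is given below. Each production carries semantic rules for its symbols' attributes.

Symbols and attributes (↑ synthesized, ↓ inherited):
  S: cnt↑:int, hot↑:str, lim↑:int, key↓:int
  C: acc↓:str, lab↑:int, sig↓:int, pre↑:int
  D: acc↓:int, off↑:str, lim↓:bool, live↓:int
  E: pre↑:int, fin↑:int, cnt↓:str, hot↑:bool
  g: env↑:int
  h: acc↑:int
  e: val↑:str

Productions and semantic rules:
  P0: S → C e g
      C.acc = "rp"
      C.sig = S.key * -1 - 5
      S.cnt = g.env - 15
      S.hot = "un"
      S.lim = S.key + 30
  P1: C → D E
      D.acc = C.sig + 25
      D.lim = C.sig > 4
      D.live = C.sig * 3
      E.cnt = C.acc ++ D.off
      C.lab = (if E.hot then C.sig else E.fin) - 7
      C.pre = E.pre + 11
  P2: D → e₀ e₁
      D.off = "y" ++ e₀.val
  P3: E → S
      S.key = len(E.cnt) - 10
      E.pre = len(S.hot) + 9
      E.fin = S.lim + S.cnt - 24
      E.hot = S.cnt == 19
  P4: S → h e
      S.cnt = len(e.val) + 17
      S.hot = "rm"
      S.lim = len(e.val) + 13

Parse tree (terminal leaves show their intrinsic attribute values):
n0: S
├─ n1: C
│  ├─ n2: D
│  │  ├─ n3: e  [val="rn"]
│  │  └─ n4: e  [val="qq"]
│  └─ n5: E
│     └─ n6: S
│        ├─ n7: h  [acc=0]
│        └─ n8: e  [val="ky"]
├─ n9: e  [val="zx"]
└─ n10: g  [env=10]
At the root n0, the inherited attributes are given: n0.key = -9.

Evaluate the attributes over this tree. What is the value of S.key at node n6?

-5

1. n0.key = -9  [given at root]
2. n1.acc = "rp"  ["rp"]
3. n1.sig = 4  [S.key * -1 - 5]
4. n2.acc = 29  [C.sig + 25]
5. n2.lim = false  [C.sig > 4]
6. n2.live = 12  [C.sig * 3]
7. n3.val = "rn"  [terminal]
8. n4.val = "qq"  [terminal]
9. n2.off = "yrn"  ["y" ++ e₀.val]
10. n5.cnt = "rpyrn"  [C.acc ++ D.off]
11. n6.key = -5  [len(E.cnt) - 10]
12. n7.acc = 0  [terminal]
13. n8.val = "ky"  [terminal]
14. n6.cnt = 19  [len(e.val) + 17]
15. n6.hot = "rm"  ["rm"]
16. n6.lim = 15  [len(e.val) + 13]
17. n5.pre = 11  [len(S.hot) + 9]
18. n5.fin = 10  [S.lim + S.cnt - 24]
19. n5.hot = true  [S.cnt == 19]
20. n1.lab = -3  [(if E.hot then C.sig else E.fin) - 7]
21. n1.pre = 22  [E.pre + 11]
22. n9.val = "zx"  [terminal]
23. n10.env = 10  [terminal]
24. n0.cnt = -5  [g.env - 15]
25. n0.hot = "un"  ["un"]
26. n0.lim = 21  [S.key + 30]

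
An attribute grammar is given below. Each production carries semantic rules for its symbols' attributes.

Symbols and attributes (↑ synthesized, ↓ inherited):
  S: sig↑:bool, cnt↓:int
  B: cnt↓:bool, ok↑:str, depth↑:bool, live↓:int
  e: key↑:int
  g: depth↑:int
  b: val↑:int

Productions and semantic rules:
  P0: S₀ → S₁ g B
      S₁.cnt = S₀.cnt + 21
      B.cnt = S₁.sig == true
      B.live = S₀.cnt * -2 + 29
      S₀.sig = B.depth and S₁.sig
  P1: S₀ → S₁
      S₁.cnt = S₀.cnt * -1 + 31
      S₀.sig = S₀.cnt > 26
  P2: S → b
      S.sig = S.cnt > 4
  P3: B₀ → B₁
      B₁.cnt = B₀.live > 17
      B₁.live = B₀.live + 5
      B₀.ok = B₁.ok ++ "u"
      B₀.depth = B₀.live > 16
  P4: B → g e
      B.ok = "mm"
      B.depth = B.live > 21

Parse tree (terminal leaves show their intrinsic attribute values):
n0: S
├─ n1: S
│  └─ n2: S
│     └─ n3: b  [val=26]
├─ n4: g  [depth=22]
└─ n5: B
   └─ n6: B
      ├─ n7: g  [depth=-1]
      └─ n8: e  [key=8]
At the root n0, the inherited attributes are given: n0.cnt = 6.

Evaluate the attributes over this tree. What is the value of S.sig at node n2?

false

1. n0.cnt = 6  [given at root]
2. n1.cnt = 27  [S₀.cnt + 21]
3. n2.cnt = 4  [S₀.cnt * -1 + 31]
4. n3.val = 26  [terminal]
5. n2.sig = false  [S.cnt > 4]
6. n1.sig = true  [S₀.cnt > 26]
7. n4.depth = 22  [terminal]
8. n5.cnt = true  [S₁.sig == true]
9. n5.live = 17  [S₀.cnt * -2 + 29]
10. n6.cnt = false  [B₀.live > 17]
11. n6.live = 22  [B₀.live + 5]
12. n7.depth = -1  [terminal]
13. n8.key = 8  [terminal]
14. n6.ok = "mm"  ["mm"]
15. n6.depth = true  [B.live > 21]
16. n5.ok = "mmu"  [B₁.ok ++ "u"]
17. n5.depth = true  [B₀.live > 16]
18. n0.sig = true  [B.depth and S₁.sig]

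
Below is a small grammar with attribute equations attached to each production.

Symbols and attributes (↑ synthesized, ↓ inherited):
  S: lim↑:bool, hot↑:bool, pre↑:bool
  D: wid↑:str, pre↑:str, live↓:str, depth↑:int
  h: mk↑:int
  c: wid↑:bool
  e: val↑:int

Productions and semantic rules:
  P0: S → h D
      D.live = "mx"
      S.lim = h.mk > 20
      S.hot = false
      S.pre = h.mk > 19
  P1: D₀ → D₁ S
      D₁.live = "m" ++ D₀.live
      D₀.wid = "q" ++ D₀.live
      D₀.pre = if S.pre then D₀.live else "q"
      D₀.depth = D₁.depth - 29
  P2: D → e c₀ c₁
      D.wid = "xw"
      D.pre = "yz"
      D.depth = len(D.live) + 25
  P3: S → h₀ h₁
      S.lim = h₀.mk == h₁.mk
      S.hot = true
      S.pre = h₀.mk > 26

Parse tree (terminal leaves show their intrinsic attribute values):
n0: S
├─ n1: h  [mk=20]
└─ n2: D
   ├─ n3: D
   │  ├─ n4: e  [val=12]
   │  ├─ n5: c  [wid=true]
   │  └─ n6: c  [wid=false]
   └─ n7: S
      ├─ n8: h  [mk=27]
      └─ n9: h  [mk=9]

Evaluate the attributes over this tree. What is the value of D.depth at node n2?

1. n1.mk = 20  [terminal]
2. n2.live = "mx"  ["mx"]
3. n3.live = "mmx"  ["m" ++ D₀.live]
4. n4.val = 12  [terminal]
5. n5.wid = true  [terminal]
6. n6.wid = false  [terminal]
7. n3.wid = "xw"  ["xw"]
8. n3.pre = "yz"  ["yz"]
9. n3.depth = 28  [len(D.live) + 25]
10. n8.mk = 27  [terminal]
11. n9.mk = 9  [terminal]
12. n7.lim = false  [h₀.mk == h₁.mk]
13. n7.hot = true  [true]
14. n7.pre = true  [h₀.mk > 26]
15. n2.wid = "qmx"  ["q" ++ D₀.live]
16. n2.pre = "mx"  [if S.pre then D₀.live else "q"]
17. n2.depth = -1  [D₁.depth - 29]
18. n0.lim = false  [h.mk > 20]
19. n0.hot = false  [false]
20. n0.pre = true  [h.mk > 19]

-1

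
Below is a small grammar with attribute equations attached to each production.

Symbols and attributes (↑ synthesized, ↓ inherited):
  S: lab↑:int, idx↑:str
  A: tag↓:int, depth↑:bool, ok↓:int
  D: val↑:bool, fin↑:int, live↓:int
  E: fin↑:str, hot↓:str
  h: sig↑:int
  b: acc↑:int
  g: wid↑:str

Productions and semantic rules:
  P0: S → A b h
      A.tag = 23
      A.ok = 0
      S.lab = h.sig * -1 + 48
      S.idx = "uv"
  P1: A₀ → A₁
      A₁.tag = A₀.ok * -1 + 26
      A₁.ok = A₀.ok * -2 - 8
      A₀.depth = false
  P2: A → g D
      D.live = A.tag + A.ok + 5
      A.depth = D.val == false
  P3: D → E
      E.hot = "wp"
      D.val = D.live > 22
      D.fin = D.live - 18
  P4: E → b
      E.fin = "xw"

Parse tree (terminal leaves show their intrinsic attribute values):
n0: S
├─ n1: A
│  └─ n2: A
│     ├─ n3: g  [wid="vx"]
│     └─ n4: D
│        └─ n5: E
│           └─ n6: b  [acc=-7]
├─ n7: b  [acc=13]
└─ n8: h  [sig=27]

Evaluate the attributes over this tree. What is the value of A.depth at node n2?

false

1. n1.tag = 23  [23]
2. n1.ok = 0  [0]
3. n2.tag = 26  [A₀.ok * -1 + 26]
4. n2.ok = -8  [A₀.ok * -2 - 8]
5. n3.wid = "vx"  [terminal]
6. n4.live = 23  [A.tag + A.ok + 5]
7. n5.hot = "wp"  ["wp"]
8. n6.acc = -7  [terminal]
9. n5.fin = "xw"  ["xw"]
10. n4.val = true  [D.live > 22]
11. n4.fin = 5  [D.live - 18]
12. n2.depth = false  [D.val == false]
13. n1.depth = false  [false]
14. n7.acc = 13  [terminal]
15. n8.sig = 27  [terminal]
16. n0.lab = 21  [h.sig * -1 + 48]
17. n0.idx = "uv"  ["uv"]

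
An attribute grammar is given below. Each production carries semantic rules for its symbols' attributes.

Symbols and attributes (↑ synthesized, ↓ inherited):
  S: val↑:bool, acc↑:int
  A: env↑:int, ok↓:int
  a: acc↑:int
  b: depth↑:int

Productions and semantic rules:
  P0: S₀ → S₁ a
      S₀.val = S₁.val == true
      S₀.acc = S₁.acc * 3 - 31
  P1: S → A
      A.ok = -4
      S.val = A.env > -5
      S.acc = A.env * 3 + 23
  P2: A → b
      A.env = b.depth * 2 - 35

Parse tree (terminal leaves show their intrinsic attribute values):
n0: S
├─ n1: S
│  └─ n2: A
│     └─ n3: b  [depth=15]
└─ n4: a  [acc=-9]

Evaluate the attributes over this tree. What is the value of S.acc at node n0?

1. n2.ok = -4  [-4]
2. n3.depth = 15  [terminal]
3. n2.env = -5  [b.depth * 2 - 35]
4. n1.val = false  [A.env > -5]
5. n1.acc = 8  [A.env * 3 + 23]
6. n4.acc = -9  [terminal]
7. n0.val = false  [S₁.val == true]
8. n0.acc = -7  [S₁.acc * 3 - 31]

-7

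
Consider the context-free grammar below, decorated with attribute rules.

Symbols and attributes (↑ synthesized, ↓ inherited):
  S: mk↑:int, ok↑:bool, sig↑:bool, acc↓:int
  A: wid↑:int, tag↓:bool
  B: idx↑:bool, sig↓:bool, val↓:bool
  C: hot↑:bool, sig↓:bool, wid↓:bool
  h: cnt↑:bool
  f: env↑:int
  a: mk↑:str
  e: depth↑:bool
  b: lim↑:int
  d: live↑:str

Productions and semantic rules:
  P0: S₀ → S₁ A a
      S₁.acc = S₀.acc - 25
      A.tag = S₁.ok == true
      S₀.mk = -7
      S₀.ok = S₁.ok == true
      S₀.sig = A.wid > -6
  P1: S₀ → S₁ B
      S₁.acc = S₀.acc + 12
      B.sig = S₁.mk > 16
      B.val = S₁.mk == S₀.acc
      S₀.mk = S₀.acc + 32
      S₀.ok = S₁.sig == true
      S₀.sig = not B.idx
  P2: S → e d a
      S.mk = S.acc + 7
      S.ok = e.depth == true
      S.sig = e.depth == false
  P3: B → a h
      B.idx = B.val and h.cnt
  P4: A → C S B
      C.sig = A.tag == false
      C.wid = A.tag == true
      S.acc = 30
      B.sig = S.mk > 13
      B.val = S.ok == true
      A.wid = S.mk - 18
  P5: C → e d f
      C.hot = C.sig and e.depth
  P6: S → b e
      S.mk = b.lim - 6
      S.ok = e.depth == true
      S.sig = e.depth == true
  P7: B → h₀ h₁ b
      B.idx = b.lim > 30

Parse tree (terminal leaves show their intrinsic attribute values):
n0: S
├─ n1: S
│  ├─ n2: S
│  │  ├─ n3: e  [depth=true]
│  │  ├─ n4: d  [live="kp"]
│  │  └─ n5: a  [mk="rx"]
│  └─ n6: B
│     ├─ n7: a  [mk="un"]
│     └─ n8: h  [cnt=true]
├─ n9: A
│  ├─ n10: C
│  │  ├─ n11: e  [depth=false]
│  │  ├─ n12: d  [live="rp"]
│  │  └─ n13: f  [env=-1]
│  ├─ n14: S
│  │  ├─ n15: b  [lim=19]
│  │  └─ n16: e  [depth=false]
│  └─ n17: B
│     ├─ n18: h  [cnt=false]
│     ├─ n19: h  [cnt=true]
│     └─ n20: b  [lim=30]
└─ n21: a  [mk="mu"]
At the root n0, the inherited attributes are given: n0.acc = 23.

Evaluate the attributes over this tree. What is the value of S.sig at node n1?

true

1. n0.acc = 23  [given at root]
2. n1.acc = -2  [S₀.acc - 25]
3. n2.acc = 10  [S₀.acc + 12]
4. n3.depth = true  [terminal]
5. n4.live = "kp"  [terminal]
6. n5.mk = "rx"  [terminal]
7. n2.mk = 17  [S.acc + 7]
8. n2.ok = true  [e.depth == true]
9. n2.sig = false  [e.depth == false]
10. n6.sig = true  [S₁.mk > 16]
11. n6.val = false  [S₁.mk == S₀.acc]
12. n7.mk = "un"  [terminal]
13. n8.cnt = true  [terminal]
14. n6.idx = false  [B.val and h.cnt]
15. n1.mk = 30  [S₀.acc + 32]
16. n1.ok = false  [S₁.sig == true]
17. n1.sig = true  [not B.idx]
18. n9.tag = false  [S₁.ok == true]
19. n10.sig = true  [A.tag == false]
20. n10.wid = false  [A.tag == true]
21. n11.depth = false  [terminal]
22. n12.live = "rp"  [terminal]
23. n13.env = -1  [terminal]
24. n10.hot = false  [C.sig and e.depth]
25. n14.acc = 30  [30]
26. n15.lim = 19  [terminal]
27. n16.depth = false  [terminal]
28. n14.mk = 13  [b.lim - 6]
29. n14.ok = false  [e.depth == true]
30. n14.sig = false  [e.depth == true]
31. n17.sig = false  [S.mk > 13]
32. n17.val = false  [S.ok == true]
33. n18.cnt = false  [terminal]
34. n19.cnt = true  [terminal]
35. n20.lim = 30  [terminal]
36. n17.idx = false  [b.lim > 30]
37. n9.wid = -5  [S.mk - 18]
38. n21.mk = "mu"  [terminal]
39. n0.mk = -7  [-7]
40. n0.ok = false  [S₁.ok == true]
41. n0.sig = true  [A.wid > -6]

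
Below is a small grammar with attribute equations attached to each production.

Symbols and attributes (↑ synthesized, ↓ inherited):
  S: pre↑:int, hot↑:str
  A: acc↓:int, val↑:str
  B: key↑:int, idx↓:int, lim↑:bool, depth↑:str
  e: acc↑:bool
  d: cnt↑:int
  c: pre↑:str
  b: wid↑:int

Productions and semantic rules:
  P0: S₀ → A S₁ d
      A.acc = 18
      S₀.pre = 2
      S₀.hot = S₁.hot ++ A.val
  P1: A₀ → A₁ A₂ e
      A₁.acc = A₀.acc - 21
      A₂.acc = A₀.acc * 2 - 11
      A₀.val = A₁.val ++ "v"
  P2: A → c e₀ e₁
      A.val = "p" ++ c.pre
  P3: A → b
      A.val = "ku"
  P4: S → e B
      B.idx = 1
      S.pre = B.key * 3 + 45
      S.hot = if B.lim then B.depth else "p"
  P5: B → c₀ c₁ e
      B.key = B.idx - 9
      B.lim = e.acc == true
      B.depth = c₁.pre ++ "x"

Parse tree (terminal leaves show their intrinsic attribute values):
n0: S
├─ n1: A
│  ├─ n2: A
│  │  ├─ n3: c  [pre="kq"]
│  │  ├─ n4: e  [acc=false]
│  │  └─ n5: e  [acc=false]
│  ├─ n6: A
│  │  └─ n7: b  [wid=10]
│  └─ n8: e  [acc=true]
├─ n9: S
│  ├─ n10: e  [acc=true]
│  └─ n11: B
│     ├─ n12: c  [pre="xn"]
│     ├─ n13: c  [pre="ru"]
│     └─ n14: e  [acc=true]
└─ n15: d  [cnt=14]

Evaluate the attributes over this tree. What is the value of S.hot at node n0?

1. n1.acc = 18  [18]
2. n2.acc = -3  [A₀.acc - 21]
3. n3.pre = "kq"  [terminal]
4. n4.acc = false  [terminal]
5. n5.acc = false  [terminal]
6. n2.val = "pkq"  ["p" ++ c.pre]
7. n6.acc = 25  [A₀.acc * 2 - 11]
8. n7.wid = 10  [terminal]
9. n6.val = "ku"  ["ku"]
10. n8.acc = true  [terminal]
11. n1.val = "pkqv"  [A₁.val ++ "v"]
12. n10.acc = true  [terminal]
13. n11.idx = 1  [1]
14. n12.pre = "xn"  [terminal]
15. n13.pre = "ru"  [terminal]
16. n14.acc = true  [terminal]
17. n11.key = -8  [B.idx - 9]
18. n11.lim = true  [e.acc == true]
19. n11.depth = "rux"  [c₁.pre ++ "x"]
20. n9.pre = 21  [B.key * 3 + 45]
21. n9.hot = "rux"  [if B.lim then B.depth else "p"]
22. n15.cnt = 14  [terminal]
23. n0.pre = 2  [2]
24. n0.hot = "ruxpkqv"  [S₁.hot ++ A.val]

"ruxpkqv"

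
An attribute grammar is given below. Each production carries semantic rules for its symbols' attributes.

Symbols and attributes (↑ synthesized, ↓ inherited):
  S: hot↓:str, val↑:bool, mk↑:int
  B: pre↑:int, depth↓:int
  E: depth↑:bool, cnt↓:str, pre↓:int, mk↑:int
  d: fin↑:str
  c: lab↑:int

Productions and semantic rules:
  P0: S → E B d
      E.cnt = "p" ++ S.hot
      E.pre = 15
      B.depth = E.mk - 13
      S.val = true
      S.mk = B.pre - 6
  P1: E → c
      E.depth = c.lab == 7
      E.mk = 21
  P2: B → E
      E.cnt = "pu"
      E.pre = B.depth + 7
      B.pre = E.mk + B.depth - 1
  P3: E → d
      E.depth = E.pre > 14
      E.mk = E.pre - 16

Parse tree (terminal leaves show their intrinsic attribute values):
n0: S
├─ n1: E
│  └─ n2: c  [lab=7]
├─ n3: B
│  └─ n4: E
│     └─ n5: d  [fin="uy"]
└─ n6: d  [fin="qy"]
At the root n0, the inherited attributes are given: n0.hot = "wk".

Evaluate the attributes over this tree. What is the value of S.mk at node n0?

1. n0.hot = "wk"  [given at root]
2. n1.cnt = "pwk"  ["p" ++ S.hot]
3. n1.pre = 15  [15]
4. n2.lab = 7  [terminal]
5. n1.depth = true  [c.lab == 7]
6. n1.mk = 21  [21]
7. n3.depth = 8  [E.mk - 13]
8. n4.cnt = "pu"  ["pu"]
9. n4.pre = 15  [B.depth + 7]
10. n5.fin = "uy"  [terminal]
11. n4.depth = true  [E.pre > 14]
12. n4.mk = -1  [E.pre - 16]
13. n3.pre = 6  [E.mk + B.depth - 1]
14. n6.fin = "qy"  [terminal]
15. n0.val = true  [true]
16. n0.mk = 0  [B.pre - 6]

0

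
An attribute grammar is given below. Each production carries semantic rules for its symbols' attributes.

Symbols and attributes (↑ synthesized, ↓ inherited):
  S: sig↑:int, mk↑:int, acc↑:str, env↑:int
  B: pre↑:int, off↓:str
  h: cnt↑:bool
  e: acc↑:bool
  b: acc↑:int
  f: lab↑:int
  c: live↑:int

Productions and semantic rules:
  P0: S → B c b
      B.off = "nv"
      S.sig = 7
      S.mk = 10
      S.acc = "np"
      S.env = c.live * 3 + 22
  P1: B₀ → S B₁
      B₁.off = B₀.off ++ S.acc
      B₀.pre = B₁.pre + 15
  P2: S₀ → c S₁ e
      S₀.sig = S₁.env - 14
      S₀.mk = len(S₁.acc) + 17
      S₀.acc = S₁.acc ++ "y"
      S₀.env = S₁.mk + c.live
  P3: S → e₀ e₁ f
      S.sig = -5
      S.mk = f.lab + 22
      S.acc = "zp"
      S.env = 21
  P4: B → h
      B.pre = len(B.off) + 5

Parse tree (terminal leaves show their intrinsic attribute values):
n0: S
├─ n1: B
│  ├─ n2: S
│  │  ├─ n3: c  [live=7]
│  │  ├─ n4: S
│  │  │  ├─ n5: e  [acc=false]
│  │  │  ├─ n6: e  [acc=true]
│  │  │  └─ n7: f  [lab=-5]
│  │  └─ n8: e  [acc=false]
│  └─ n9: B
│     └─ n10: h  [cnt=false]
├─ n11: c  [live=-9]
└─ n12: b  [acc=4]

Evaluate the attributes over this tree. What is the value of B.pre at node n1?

1. n1.off = "nv"  ["nv"]
2. n3.live = 7  [terminal]
3. n5.acc = false  [terminal]
4. n6.acc = true  [terminal]
5. n7.lab = -5  [terminal]
6. n4.sig = -5  [-5]
7. n4.mk = 17  [f.lab + 22]
8. n4.acc = "zp"  ["zp"]
9. n4.env = 21  [21]
10. n8.acc = false  [terminal]
11. n2.sig = 7  [S₁.env - 14]
12. n2.mk = 19  [len(S₁.acc) + 17]
13. n2.acc = "zpy"  [S₁.acc ++ "y"]
14. n2.env = 24  [S₁.mk + c.live]
15. n9.off = "nvzpy"  [B₀.off ++ S.acc]
16. n10.cnt = false  [terminal]
17. n9.pre = 10  [len(B.off) + 5]
18. n1.pre = 25  [B₁.pre + 15]
19. n11.live = -9  [terminal]
20. n12.acc = 4  [terminal]
21. n0.sig = 7  [7]
22. n0.mk = 10  [10]
23. n0.acc = "np"  ["np"]
24. n0.env = -5  [c.live * 3 + 22]

25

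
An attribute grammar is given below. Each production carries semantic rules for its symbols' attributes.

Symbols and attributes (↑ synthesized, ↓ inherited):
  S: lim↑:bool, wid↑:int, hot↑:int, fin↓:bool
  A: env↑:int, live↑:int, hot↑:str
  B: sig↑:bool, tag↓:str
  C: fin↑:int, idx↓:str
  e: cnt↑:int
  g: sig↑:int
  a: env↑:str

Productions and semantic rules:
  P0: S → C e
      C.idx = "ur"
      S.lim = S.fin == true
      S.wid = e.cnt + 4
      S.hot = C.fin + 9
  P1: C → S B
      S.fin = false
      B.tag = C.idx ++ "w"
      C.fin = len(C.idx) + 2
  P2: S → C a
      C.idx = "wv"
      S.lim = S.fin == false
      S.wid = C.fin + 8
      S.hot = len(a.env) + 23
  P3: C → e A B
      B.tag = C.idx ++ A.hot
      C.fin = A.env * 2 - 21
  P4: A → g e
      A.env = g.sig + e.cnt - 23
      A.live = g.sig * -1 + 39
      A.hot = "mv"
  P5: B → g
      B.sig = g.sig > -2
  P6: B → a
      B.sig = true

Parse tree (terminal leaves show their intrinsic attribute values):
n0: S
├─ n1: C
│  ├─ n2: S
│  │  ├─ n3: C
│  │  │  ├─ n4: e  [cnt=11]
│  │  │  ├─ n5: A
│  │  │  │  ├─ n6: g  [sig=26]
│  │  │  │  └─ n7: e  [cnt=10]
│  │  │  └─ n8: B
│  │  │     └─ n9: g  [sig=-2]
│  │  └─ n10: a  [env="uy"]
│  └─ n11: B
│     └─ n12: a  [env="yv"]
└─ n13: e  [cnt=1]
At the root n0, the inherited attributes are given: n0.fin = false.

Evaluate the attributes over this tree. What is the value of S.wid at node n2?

1. n0.fin = false  [given at root]
2. n1.idx = "ur"  ["ur"]
3. n2.fin = false  [false]
4. n3.idx = "wv"  ["wv"]
5. n4.cnt = 11  [terminal]
6. n6.sig = 26  [terminal]
7. n7.cnt = 10  [terminal]
8. n5.env = 13  [g.sig + e.cnt - 23]
9. n5.live = 13  [g.sig * -1 + 39]
10. n5.hot = "mv"  ["mv"]
11. n8.tag = "wvmv"  [C.idx ++ A.hot]
12. n9.sig = -2  [terminal]
13. n8.sig = false  [g.sig > -2]
14. n3.fin = 5  [A.env * 2 - 21]
15. n10.env = "uy"  [terminal]
16. n2.lim = true  [S.fin == false]
17. n2.wid = 13  [C.fin + 8]
18. n2.hot = 25  [len(a.env) + 23]
19. n11.tag = "urw"  [C.idx ++ "w"]
20. n12.env = "yv"  [terminal]
21. n11.sig = true  [true]
22. n1.fin = 4  [len(C.idx) + 2]
23. n13.cnt = 1  [terminal]
24. n0.lim = false  [S.fin == true]
25. n0.wid = 5  [e.cnt + 4]
26. n0.hot = 13  [C.fin + 9]

13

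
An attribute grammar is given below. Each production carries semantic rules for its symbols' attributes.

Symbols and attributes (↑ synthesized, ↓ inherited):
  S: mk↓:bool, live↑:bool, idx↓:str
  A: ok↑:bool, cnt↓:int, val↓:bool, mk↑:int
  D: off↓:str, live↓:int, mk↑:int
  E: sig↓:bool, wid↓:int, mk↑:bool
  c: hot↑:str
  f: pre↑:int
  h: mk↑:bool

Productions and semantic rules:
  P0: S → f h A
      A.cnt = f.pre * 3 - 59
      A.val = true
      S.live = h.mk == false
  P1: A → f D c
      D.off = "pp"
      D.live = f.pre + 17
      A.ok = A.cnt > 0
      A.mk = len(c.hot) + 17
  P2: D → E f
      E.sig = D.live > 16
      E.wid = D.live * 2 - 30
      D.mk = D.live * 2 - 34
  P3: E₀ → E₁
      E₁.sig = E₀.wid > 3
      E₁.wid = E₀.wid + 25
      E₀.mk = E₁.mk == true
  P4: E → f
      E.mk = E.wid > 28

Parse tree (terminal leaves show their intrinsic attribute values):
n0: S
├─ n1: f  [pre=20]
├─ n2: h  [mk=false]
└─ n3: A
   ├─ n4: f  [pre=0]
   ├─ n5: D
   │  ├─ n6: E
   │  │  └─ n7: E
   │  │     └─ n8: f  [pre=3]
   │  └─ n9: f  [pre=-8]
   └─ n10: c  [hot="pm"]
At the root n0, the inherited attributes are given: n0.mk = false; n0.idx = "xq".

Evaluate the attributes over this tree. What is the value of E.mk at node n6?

1. n0.mk = false  [given at root]
2. n0.idx = "xq"  [given at root]
3. n1.pre = 20  [terminal]
4. n2.mk = false  [terminal]
5. n3.cnt = 1  [f.pre * 3 - 59]
6. n3.val = true  [true]
7. n4.pre = 0  [terminal]
8. n5.off = "pp"  ["pp"]
9. n5.live = 17  [f.pre + 17]
10. n6.sig = true  [D.live > 16]
11. n6.wid = 4  [D.live * 2 - 30]
12. n7.sig = true  [E₀.wid > 3]
13. n7.wid = 29  [E₀.wid + 25]
14. n8.pre = 3  [terminal]
15. n7.mk = true  [E.wid > 28]
16. n6.mk = true  [E₁.mk == true]
17. n9.pre = -8  [terminal]
18. n5.mk = 0  [D.live * 2 - 34]
19. n10.hot = "pm"  [terminal]
20. n3.ok = true  [A.cnt > 0]
21. n3.mk = 19  [len(c.hot) + 17]
22. n0.live = true  [h.mk == false]

true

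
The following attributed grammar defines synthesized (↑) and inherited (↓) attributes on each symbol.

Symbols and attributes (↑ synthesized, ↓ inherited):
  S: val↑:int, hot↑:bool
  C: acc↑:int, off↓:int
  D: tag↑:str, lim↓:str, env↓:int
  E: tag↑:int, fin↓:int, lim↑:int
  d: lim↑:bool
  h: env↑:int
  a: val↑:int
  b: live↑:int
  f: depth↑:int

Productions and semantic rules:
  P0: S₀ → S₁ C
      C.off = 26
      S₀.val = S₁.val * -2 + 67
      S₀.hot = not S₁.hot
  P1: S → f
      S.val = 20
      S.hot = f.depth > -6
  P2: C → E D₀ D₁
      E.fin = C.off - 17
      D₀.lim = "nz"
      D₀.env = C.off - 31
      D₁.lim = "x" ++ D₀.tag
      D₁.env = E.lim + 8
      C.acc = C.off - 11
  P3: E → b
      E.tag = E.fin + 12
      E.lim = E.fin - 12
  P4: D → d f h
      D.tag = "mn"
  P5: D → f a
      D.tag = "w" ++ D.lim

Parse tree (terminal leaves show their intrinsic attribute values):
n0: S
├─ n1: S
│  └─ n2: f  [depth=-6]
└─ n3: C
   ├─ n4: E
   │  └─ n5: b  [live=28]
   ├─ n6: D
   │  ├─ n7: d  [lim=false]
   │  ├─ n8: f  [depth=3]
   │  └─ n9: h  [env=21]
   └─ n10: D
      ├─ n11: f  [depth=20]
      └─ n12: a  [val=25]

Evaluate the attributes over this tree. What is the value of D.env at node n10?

1. n2.depth = -6  [terminal]
2. n1.val = 20  [20]
3. n1.hot = false  [f.depth > -6]
4. n3.off = 26  [26]
5. n4.fin = 9  [C.off - 17]
6. n5.live = 28  [terminal]
7. n4.tag = 21  [E.fin + 12]
8. n4.lim = -3  [E.fin - 12]
9. n6.lim = "nz"  ["nz"]
10. n6.env = -5  [C.off - 31]
11. n7.lim = false  [terminal]
12. n8.depth = 3  [terminal]
13. n9.env = 21  [terminal]
14. n6.tag = "mn"  ["mn"]
15. n10.lim = "xmn"  ["x" ++ D₀.tag]
16. n10.env = 5  [E.lim + 8]
17. n11.depth = 20  [terminal]
18. n12.val = 25  [terminal]
19. n10.tag = "wxmn"  ["w" ++ D.lim]
20. n3.acc = 15  [C.off - 11]
21. n0.val = 27  [S₁.val * -2 + 67]
22. n0.hot = true  [not S₁.hot]

5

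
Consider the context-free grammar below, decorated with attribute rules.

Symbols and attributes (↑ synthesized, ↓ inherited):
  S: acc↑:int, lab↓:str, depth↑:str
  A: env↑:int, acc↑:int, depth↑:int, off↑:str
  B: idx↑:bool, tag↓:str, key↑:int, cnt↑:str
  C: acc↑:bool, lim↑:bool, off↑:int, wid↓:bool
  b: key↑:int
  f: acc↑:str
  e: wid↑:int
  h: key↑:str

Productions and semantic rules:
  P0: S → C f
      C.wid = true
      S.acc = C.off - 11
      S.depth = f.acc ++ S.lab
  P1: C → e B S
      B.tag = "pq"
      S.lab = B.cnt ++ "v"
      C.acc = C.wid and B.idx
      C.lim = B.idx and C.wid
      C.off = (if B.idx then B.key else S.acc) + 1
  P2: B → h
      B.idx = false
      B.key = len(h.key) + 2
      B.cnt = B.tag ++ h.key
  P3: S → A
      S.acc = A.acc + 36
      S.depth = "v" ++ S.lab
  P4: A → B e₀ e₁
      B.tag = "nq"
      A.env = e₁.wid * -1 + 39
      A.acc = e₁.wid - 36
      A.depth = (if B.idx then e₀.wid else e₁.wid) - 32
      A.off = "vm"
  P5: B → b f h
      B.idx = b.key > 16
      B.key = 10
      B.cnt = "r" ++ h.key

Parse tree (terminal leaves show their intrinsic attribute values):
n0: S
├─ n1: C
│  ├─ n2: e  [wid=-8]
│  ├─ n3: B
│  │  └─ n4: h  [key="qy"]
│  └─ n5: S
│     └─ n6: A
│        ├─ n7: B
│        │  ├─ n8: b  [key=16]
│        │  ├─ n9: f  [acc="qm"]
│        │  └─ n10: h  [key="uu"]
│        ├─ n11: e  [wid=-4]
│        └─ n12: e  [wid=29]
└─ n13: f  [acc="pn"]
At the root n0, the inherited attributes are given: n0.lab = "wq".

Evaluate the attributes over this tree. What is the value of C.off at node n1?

30

1. n0.lab = "wq"  [given at root]
2. n1.wid = true  [true]
3. n2.wid = -8  [terminal]
4. n3.tag = "pq"  ["pq"]
5. n4.key = "qy"  [terminal]
6. n3.idx = false  [false]
7. n3.key = 4  [len(h.key) + 2]
8. n3.cnt = "pqqy"  [B.tag ++ h.key]
9. n5.lab = "pqqyv"  [B.cnt ++ "v"]
10. n7.tag = "nq"  ["nq"]
11. n8.key = 16  [terminal]
12. n9.acc = "qm"  [terminal]
13. n10.key = "uu"  [terminal]
14. n7.idx = false  [b.key > 16]
15. n7.key = 10  [10]
16. n7.cnt = "ruu"  ["r" ++ h.key]
17. n11.wid = -4  [terminal]
18. n12.wid = 29  [terminal]
19. n6.env = 10  [e₁.wid * -1 + 39]
20. n6.acc = -7  [e₁.wid - 36]
21. n6.depth = -3  [(if B.idx then e₀.wid else e₁.wid) - 32]
22. n6.off = "vm"  ["vm"]
23. n5.acc = 29  [A.acc + 36]
24. n5.depth = "vpqqyv"  ["v" ++ S.lab]
25. n1.acc = false  [C.wid and B.idx]
26. n1.lim = false  [B.idx and C.wid]
27. n1.off = 30  [(if B.idx then B.key else S.acc) + 1]
28. n13.acc = "pn"  [terminal]
29. n0.acc = 19  [C.off - 11]
30. n0.depth = "pnwq"  [f.acc ++ S.lab]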